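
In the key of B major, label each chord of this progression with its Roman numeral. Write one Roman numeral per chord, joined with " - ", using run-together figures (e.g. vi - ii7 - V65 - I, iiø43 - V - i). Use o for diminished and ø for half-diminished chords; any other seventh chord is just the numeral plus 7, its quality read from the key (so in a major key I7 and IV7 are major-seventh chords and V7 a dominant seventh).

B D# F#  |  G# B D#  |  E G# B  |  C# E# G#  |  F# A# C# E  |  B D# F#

I - vi - IV - V/V - V7 - I

B-D#-F#: major triad on B = scale degree 1 → I.
G#-B-D#: minor triad on G# = scale degree 6 → vi.
E-G#-B: root E is the subdominant; major triad there is IV.
C#-E#-G#: chromatic; C# is V of V, so V/V.
F#-A#-C#-E: dominant seventh chord on F# = scale degree 5 → V7.
B-D#-F#: major triad on B = scale degree 1 → I.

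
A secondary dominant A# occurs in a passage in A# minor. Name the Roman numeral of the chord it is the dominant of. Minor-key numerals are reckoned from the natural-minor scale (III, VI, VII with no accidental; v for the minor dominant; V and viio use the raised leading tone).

iv

The chord is a major triad on A#.
A dominant resolves down a perfect fifth: A# → D#. In A# minor, D# is scale degree 4, i.e. iv.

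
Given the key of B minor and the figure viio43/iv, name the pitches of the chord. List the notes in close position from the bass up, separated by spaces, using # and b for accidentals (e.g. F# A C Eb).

A C D# F#

The slash marks an applied leading-tone chord: viio of iv. In B minor, iv is E, so the leading tone to it is D#, a half step below.
Building a fully diminished seventh chord on D# gives D#-F#-A-C.
With the 43 figure the chord is in second inversion; from the bass A upward in close position it reads A-C-D#-F#.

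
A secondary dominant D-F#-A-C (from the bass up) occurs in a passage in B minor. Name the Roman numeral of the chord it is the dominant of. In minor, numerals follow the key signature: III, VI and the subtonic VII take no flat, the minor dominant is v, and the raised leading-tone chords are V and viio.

VI

The chord is a dominant seventh chord on D.
A dominant resolves down a perfect fifth: D → G. In B minor, G is scale degree 6, i.e. VI.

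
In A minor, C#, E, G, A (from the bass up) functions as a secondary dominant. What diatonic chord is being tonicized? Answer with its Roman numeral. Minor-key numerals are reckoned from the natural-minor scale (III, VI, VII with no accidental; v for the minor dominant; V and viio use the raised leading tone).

iv

The chord is a dominant seventh chord on A.
A dominant resolves down a perfect fifth: A → D. In A minor, D is scale degree 4, i.e. iv.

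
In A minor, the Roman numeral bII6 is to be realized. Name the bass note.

D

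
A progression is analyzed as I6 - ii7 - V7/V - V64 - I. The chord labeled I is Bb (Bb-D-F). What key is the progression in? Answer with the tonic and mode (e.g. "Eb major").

Bb major

The chord Bb is a major triad rooted on Bb; its label is I.
If Bb is scale degree 1 and the mode makes that degree carry a major triad, the tonic is Bb and the mode is major.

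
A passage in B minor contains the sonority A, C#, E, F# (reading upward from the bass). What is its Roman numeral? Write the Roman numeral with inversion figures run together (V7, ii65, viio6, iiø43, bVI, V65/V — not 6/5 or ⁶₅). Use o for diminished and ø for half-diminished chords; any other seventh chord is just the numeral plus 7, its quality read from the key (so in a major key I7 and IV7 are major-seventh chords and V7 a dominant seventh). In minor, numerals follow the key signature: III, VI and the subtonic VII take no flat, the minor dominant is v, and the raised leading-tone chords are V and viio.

v65

The pitches F#-A-C#-E form a minor seventh chord rooted on F#.
F# is scale degree 5 in B minor, and a minor seventh chord on that degree is written v7.
With A in the bass the chord is in first inversion, so the figured bass is 65.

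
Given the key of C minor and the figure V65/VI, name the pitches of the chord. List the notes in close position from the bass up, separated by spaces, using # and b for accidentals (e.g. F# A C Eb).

V65/VI is a secondary dominant — the dominant seventh of VI. VI in C minor is Ab, so the applied chord's root is Eb, a perfect fifth above.
Building a dominant seventh chord on Eb gives Eb-G-Bb-Db.
The figured bass 65 indicates first inversion, placing the third (G) in the bass: G-Bb-Db-Eb.

G Bb Db Eb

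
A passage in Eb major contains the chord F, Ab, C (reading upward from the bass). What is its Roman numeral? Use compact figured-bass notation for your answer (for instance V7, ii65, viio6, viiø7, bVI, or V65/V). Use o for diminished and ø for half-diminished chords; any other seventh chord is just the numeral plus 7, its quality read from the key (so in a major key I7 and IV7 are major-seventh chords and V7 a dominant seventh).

Stacked in thirds the chord is F-Ab-C: a minor triad on F.
F is scale degree 2 in Eb major, and a minor triad on that degree is written ii.

ii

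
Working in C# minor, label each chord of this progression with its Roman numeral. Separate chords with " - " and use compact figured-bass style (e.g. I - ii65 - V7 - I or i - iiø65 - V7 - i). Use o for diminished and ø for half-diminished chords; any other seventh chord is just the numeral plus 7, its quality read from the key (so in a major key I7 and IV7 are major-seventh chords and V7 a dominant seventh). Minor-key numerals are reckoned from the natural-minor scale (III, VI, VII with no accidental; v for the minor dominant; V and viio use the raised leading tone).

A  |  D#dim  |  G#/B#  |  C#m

A: root A is the submediant; major triad there is VI.
D#dim: root D# is the supertonic; diminished triad there is iio.
G#/B#: root G# is the dominant; major triad there is V6.
C#m has root C#, degree 1 in C# minor, so i.

VI - iio - V6 - i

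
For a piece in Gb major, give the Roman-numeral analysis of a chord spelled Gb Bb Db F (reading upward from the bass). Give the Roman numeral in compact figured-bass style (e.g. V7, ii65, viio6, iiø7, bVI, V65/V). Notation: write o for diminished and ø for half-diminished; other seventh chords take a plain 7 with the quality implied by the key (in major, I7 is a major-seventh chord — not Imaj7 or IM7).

Stacked in thirds the chord is Gb-Bb-Db-F: a major seventh chord on Gb.
Gb is scale degree 1 in Gb major, and a major seventh chord on that degree is written I7.

I7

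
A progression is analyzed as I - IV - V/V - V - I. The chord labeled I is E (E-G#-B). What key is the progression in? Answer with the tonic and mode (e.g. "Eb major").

The anchor chord is a major triad on E, labeled I.
If E is scale degree 1 and the mode makes that degree carry a major triad, the tonic is E and the mode is major.

E major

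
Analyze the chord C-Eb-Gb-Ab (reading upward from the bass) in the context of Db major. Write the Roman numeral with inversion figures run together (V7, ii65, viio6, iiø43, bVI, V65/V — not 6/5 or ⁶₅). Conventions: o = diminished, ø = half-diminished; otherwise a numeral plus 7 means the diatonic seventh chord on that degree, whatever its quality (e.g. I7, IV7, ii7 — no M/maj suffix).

V65

The pitches Ab-C-Eb-Gb form a dominant seventh chord rooted on Ab.
Ab is scale degree 5 in Db major, and a dominant seventh chord on that degree is written V7.
With C in the bass the chord is in first inversion, so the figured bass is 65.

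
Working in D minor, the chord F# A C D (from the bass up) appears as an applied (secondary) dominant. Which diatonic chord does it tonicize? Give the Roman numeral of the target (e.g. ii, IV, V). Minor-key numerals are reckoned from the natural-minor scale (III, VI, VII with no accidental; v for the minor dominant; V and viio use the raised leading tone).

The chord is a dominant seventh chord on D.
A dominant resolves down a perfect fifth: D → G. In D minor, G is scale degree 4, i.e. iv.

iv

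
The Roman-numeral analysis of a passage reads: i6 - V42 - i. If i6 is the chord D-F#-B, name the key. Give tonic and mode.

B minor

i6 is given as D-F#-B — a minor triad with root B.
If B is scale degree 1 and the mode makes that degree carry a minor triad, the tonic is B and the mode is minor.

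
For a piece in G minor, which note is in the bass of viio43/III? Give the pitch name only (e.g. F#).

The applied chord viio43/III is rooted on A: A-C-Eb-Gb.
The figure 43 means second inversion — the fifth is in the bass.

Eb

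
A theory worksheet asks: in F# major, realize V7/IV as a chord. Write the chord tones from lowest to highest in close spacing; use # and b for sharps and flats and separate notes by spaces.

F# A# C# E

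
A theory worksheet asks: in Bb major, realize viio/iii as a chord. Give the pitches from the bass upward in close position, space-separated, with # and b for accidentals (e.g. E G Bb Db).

C# E G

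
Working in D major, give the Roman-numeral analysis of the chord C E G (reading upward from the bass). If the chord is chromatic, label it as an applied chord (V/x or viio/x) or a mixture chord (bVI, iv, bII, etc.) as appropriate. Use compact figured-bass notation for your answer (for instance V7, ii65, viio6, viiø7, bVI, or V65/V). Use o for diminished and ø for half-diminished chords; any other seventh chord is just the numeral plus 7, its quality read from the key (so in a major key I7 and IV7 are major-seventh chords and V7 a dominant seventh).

bVII

Stacked in thirds the chord is C-E-G: a major triad on C.
C is the lowered seventh degree of D major (diatonic 7 would be C#). This is a major triad on the lowered seventh degree (the subtonic), borrowed from the parallel minor.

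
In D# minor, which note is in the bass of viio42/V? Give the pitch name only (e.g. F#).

F#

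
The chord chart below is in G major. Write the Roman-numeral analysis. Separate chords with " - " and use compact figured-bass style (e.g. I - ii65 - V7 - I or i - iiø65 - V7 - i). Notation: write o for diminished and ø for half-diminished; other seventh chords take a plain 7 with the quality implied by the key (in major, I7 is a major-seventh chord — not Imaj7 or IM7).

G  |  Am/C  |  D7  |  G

I - ii6 - V7 - I

G: major triad on G = scale degree 1 → I.
Am/C: minor triad on A = scale degree 2 → ii6.
D7: dominant seventh chord on D = scale degree 5 → V7.
G: major triad on G = scale degree 1 → I.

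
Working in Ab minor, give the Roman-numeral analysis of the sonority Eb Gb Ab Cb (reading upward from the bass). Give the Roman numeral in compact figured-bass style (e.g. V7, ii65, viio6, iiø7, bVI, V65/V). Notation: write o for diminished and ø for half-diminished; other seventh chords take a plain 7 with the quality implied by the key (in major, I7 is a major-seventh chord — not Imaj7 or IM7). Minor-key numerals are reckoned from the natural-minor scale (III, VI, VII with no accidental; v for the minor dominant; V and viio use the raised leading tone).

i43

Stacked in thirds the chord is Ab-Cb-Eb-Gb: a minor seventh chord on Ab.
In Ab minor, Ab is the tonic; the diatonic minor seventh chord there is i7.
With Eb in the bass the chord is in second inversion, so the figured bass is 43.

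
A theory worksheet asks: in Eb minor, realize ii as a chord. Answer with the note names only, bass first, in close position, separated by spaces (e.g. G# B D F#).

F Ab C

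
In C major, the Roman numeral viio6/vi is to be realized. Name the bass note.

The applied chord viio6/vi is rooted on G#: G#-B-D.
The figure 6 means first inversion — the third is in the bass.

B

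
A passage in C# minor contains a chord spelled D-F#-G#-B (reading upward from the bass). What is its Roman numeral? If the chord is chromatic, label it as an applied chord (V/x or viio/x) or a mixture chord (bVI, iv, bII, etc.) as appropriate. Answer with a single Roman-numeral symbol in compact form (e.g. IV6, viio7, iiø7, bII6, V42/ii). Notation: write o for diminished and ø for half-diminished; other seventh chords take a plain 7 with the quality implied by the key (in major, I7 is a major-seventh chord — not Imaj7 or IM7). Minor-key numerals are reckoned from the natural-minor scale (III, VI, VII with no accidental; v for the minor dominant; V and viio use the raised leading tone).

viiø43/VI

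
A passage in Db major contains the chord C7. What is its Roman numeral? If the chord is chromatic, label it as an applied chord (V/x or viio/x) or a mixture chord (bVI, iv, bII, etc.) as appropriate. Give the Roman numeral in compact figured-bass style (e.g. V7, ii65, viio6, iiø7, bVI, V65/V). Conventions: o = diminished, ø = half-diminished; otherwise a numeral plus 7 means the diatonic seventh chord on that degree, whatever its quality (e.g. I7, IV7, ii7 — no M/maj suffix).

V7/iii

The pitches C-E-G-Bb form a dominant seventh chord rooted on C.
C is not a diatonic chord root with this quality in Db major, but it lies a perfect fifth above F (iii), so the chord functions as an applied dominant of iii.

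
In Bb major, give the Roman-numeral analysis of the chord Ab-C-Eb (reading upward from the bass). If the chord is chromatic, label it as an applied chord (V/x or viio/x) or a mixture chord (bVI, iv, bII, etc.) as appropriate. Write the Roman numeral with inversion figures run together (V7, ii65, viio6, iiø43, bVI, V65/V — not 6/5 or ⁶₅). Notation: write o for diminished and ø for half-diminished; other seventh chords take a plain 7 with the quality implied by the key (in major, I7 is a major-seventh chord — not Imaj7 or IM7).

bVII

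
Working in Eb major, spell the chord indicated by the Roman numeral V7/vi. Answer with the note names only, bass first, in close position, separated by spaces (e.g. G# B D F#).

G B D F

The slash means an applied dominant: we want the dominant of vi. In Eb major, vi is C minor, and its dominant is built on G.
Building a dominant seventh chord on G gives G-B-D-F.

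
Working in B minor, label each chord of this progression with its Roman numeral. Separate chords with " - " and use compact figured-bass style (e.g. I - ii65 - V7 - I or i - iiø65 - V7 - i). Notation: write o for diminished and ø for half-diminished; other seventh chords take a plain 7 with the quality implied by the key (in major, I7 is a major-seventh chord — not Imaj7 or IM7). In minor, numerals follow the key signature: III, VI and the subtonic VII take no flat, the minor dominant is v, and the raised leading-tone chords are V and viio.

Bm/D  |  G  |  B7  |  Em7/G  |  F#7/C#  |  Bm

i6 - VI - V7/iv - iv65 - V43 - i

Bm/D: minor triad on B = scale degree 1 → i6.
G: root G is the submediant; major triad there is VI.
B7: chromatic; B is V of iv, so V7/iv.
Em7/G: root E is the subdominant; minor seventh chord there is iv65.
F#7/C# has root F#, degree 5 in B minor, so V43.
Bm: minor triad on B = scale degree 1 → i.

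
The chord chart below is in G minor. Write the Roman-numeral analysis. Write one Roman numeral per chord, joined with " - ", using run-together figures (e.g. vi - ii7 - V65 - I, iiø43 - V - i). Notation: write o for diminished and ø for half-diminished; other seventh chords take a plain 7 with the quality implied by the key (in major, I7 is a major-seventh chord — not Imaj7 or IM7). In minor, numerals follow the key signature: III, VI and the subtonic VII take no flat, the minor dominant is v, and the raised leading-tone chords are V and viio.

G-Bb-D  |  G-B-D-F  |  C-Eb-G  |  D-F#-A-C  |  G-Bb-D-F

i - V7/iv - iv - V7 - i7

G-Bb-D: minor triad on G = scale degree 1 → i.
G-B-D-F: a dominant seventh chord on G, the applied dominant of iv → V7/iv.
C-Eb-G: minor triad on C = scale degree 4 → iv.
D-F#-A-C: dominant seventh chord on D = scale degree 5 → V7.
G-Bb-D-F: minor seventh chord on G = scale degree 1 → i7.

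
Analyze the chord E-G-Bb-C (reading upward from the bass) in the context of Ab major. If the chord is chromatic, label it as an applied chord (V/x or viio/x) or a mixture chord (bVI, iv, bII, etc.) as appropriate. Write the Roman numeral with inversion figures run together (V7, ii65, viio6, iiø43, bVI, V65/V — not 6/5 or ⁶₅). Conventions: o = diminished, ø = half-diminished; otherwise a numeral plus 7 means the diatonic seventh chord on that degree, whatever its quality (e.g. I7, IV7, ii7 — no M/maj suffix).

Stacked in thirds the chord is C-E-G-Bb: a dominant seventh chord on C.
C is not a diatonic chord root with this quality in Ab major, but it lies a perfect fifth above F (vi), so the chord functions as an applied dominant of vi.
With E in the bass the chord is in first inversion, so the figured bass is 65.

V65/vi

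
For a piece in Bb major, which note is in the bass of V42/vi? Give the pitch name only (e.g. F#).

C

The applied chord V42/vi is rooted on D: D-F#-A-C.
The figure 42 means third inversion — the seventh is in the bass.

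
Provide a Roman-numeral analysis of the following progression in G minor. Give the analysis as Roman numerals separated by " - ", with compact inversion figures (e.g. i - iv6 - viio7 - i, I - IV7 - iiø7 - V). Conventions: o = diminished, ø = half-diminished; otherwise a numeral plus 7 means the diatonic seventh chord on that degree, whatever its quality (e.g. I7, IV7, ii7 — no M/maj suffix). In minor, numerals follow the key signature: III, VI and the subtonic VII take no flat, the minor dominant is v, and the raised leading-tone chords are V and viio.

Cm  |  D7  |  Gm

Cm has root C, degree 4 in G minor, so iv.
D7: dominant seventh chord on D = scale degree 5 → V7.
Gm: root G is the tonic; minor triad there is i.

iv - V7 - i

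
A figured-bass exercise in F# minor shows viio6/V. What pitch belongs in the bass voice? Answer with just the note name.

D#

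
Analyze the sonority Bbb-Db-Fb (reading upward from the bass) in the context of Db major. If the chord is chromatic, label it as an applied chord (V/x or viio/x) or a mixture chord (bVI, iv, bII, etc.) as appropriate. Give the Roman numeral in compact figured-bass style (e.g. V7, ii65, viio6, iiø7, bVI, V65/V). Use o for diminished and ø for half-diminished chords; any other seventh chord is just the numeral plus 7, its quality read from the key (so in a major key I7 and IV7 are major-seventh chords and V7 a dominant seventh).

bVI

The pitches Bbb-Db-Fb form a major triad rooted on Bbb.
Bbb is the lowered sixth degree of Db major (diatonic 6 would be Bb). This is a major triad on the lowered sixth degree, borrowed from the parallel minor.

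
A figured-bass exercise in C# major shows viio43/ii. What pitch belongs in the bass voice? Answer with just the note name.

The applied chord viio43/ii is rooted on C##: C##-E#-G#-B.
The figure 43 means second inversion — the fifth is in the bass.

G#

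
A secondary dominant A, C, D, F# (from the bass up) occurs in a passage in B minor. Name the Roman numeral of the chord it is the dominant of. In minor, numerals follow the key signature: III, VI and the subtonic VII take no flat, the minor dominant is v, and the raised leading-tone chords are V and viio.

The chord is a dominant seventh chord on D.
A dominant resolves down a perfect fifth: D → G. In B minor, G is scale degree 6, i.e. VI.

VI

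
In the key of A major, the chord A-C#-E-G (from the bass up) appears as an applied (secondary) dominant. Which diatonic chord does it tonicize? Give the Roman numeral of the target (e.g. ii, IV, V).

IV

The chord is a dominant seventh chord on A.
A dominant resolves down a perfect fifth: A → D. In A major, D is scale degree 4, i.e. IV.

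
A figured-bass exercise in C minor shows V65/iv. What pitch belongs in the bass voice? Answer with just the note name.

E

The applied chord V65/iv is rooted on C: C-E-G-Bb.
The figure 65 means first inversion — the third is in the bass.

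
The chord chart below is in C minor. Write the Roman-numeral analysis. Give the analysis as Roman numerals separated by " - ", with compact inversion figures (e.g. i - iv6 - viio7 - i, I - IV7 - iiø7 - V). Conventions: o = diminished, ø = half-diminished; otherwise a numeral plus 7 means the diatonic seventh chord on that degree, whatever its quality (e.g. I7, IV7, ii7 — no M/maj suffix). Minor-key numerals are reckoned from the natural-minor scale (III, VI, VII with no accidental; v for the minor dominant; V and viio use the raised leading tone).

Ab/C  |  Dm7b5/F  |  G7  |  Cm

Ab/C: root Ab is the submediant; major triad there is VI6.
Dm7b5/F has root D, degree 2 in C minor, so iiø65.
G7: root G is the dominant; dominant seventh chord there is V7.
Cm: root C is the tonic; minor triad there is i.

VI6 - iiø65 - V7 - i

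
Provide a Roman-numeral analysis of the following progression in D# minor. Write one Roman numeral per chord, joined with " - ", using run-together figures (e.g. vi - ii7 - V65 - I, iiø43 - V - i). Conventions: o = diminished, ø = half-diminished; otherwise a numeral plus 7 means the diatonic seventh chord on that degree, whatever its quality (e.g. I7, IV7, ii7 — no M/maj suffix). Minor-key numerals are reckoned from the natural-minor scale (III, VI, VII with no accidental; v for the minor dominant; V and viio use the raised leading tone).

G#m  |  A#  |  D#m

iv - V - i

G#m has root G#, degree 4 in D# minor, so iv.
A#: major triad on A# = scale degree 5 → V.
D#m: root D# is the tonic; minor triad there is i.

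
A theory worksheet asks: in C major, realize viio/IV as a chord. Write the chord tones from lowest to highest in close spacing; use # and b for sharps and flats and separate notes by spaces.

The slash marks an applied leading-tone chord: viio of IV. In C major, IV is F, so the leading tone to it is E, a half step below.
Building a diminished triad on E gives E-G-Bb.

E G Bb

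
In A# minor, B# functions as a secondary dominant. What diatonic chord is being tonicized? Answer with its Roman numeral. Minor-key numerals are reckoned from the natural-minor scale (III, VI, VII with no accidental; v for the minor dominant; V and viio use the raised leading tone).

V

The chord is a major triad on B#.
A dominant resolves down a perfect fifth: B# → E#. In A# minor, E# is scale degree 5, i.e. V.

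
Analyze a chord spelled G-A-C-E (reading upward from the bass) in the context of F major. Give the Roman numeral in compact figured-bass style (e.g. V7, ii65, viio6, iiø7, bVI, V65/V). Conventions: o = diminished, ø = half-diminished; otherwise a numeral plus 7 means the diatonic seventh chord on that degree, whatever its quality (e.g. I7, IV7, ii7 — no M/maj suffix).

Stacked in thirds the chord is A-C-E-G: a minor seventh chord on A.
In F major, A is the mediant; the diatonic minor seventh chord there is iii7.
With G in the bass the chord is in third inversion, so the figured bass is 42.

iii42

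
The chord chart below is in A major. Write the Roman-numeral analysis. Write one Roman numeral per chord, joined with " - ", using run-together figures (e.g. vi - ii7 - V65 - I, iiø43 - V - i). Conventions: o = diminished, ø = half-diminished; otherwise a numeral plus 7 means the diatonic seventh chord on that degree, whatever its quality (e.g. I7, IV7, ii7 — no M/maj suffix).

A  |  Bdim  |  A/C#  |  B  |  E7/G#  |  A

I - iio - I6 - V/V - V65 - I

A: root A is the tonic; major triad there is I.
Bdim: B with this quality isn't in the key; it's iio, borrowed from the parallel minor.
A/C# has root A, degree 1 in A major, so I6.
B: a major triad on B, the applied dominant of V → V/V.
E7/G#: root E is the dominant; dominant seventh chord there is V65.
A has root A, degree 1 in A major, so I.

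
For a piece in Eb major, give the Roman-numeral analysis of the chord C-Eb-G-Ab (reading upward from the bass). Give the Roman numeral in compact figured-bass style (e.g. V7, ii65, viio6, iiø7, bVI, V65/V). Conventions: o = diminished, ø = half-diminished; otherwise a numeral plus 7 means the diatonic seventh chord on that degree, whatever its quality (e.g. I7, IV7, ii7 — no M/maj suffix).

IV65

Stacked in thirds the chord is Ab-C-Eb-G: a major seventh chord on Ab.
In Eb major, Ab is the subdominant; the diatonic major seventh chord there is IV7.
With C in the bass the chord is in first inversion, so the figured bass is 65.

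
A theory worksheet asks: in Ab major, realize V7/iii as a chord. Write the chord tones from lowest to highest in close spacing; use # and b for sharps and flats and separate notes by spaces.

G B D F

The slash means an applied dominant: we want the dominant of iii. In Ab major, iii is C minor, and its dominant is built on G.
Building a dominant seventh chord on G gives G-B-D-F.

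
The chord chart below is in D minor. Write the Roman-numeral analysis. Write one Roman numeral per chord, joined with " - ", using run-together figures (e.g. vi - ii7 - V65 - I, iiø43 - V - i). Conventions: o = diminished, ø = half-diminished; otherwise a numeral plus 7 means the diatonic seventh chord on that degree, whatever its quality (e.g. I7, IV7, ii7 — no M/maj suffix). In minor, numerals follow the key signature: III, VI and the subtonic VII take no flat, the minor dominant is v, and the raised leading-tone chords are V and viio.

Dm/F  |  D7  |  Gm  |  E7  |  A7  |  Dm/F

Dm/F has root D, degree 1 in D minor, so i6.
D7: chromatic; D is V of iv, so V7/iv.
Gm: root G is the subdominant; minor triad there is iv.
E7: a dominant seventh chord on E, the applied dominant of V → V7/V.
A7 has root A, degree 5 in D minor, so V7.
Dm/F has root D, degree 1 in D minor, so i6.

i6 - V7/iv - iv - V7/V - V7 - i6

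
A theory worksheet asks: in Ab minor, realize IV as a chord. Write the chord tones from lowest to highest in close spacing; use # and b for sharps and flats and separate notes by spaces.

Db F Ab

Scale degree 4 in Ab minor is Db; here the chord built on it is altered to a major triad. IV is the major subdominant, borrowed from the parallel major.
So the chord is Db-F-Ab.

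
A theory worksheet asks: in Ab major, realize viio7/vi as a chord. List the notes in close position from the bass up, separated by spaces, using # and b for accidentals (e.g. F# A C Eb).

viio7/vi is a secondary leading-tone chord. The target vi is F in Ab major; the applied chord is rooted a semitone below, on E.
Building a fully diminished seventh chord on E gives E-G-Bb-Db.

E G Bb Db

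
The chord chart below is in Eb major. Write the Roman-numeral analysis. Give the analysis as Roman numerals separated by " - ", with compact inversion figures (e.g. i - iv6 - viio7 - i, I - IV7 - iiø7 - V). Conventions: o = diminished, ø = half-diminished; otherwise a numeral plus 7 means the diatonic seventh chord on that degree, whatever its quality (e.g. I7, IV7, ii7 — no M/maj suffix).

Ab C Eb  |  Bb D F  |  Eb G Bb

IV - V - I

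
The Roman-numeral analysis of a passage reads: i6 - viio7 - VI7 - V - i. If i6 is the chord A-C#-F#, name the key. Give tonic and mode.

F# minor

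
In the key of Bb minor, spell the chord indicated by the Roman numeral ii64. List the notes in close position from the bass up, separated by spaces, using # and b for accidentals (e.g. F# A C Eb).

G C Eb

ii64 is the minor supertonic, borrowed from the parallel major (the Dorian ii). In Bb minor that root is C.
So the chord is C-Eb-G, a minor triad.
The figured bass 64 indicates second inversion, placing the fifth (G) in the bass: G-C-Eb.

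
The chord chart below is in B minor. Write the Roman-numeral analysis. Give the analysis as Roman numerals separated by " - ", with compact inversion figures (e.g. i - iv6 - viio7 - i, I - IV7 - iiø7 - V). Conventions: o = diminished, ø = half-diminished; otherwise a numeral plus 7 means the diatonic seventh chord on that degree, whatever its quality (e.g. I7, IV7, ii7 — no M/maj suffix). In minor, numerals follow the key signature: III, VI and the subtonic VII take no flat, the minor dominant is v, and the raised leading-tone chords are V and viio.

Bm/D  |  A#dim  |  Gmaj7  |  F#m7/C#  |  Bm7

Bm/D: root B is the tonic; minor triad there is i6.
A#dim: diminished triad on A# = scale degree 7 → viio.
Gmaj7 has root G, degree 6 in B minor, so VI7.
F#m7/C#: minor seventh chord on F# = scale degree 5 → v43.
Bm7: root B is the tonic; minor seventh chord there is i7.

i6 - viio - VI7 - v43 - i7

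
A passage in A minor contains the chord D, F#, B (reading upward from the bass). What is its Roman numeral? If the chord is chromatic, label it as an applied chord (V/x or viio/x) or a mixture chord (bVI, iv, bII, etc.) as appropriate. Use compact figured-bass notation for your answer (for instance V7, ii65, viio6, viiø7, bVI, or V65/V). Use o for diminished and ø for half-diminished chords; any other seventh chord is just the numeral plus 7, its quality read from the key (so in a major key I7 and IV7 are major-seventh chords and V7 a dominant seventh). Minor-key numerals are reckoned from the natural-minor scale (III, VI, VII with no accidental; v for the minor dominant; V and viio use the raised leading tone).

The pitches B-D-F# form a minor triad rooted on B.
B is the second degree of A minor. This is the minor supertonic, borrowed from the parallel major (the Dorian ii).
With D in the bass the chord is in first inversion, so the figured bass is 6.

ii6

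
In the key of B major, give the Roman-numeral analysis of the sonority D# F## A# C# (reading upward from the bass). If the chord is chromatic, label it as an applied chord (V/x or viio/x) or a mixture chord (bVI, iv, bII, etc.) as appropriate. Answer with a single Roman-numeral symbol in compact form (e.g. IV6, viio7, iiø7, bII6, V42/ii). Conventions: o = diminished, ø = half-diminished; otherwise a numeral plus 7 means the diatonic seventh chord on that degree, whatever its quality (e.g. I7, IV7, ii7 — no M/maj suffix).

The pitches D#-F##-A#-C# form a dominant seventh chord rooted on D#.
D# is not a diatonic chord root with this quality in B major, but it lies a perfect fifth above G# (vi), so the chord functions as an applied dominant of vi.

V7/vi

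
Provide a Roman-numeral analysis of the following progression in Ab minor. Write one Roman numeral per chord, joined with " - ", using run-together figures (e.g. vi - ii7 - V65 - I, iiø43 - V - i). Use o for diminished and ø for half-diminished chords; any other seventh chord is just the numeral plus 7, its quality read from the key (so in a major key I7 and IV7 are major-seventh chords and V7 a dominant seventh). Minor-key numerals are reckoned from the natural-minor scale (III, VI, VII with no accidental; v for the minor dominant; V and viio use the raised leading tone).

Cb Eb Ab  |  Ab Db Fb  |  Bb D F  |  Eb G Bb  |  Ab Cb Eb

Cb-Eb-Ab: root Ab is the tonic; minor triad there is i6.
Ab-Db-Fb: root Db is the subdominant; minor triad there is iv64.
Bb-D-F: a major triad on Bb, the applied dominant of V → V/V.
Eb-G-Bb has root Eb, degree 5 in Ab minor, so V.
Ab-Cb-Eb: root Ab is the tonic; minor triad there is i.

i6 - iv64 - V/V - V - i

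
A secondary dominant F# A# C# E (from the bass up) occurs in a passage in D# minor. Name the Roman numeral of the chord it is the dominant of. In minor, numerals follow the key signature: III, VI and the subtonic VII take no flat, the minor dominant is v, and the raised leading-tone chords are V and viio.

The chord is a dominant seventh chord on F#.
A dominant resolves down a perfect fifth: F# → B. In D# minor, B is scale degree 6, i.e. VI.

VI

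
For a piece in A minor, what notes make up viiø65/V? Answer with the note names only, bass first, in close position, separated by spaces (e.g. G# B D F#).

viiø65/V is a secondary leading-tone chord. The target V is E in A minor; the applied chord is rooted a semitone below, on D#.
Building a half-diminished seventh chord on D# gives D#-F#-A-C#.
The figured bass 65 indicates first inversion, placing the third (F#) in the bass: F#-A-C#-D#.

F# A C# D#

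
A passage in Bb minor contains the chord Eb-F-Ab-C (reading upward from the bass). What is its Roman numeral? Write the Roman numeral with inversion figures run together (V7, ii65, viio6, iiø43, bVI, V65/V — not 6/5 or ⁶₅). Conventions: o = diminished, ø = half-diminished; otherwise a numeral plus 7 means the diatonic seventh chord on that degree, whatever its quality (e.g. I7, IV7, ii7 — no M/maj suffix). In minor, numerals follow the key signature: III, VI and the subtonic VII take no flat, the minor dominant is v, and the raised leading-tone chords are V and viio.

v42

Stacked in thirds the chord is F-Ab-C-Eb: a minor seventh chord on F.
In Bb minor, F is the dominant; the diatonic minor seventh chord there is v7.
With Eb in the bass the chord is in third inversion, so the figured bass is 42.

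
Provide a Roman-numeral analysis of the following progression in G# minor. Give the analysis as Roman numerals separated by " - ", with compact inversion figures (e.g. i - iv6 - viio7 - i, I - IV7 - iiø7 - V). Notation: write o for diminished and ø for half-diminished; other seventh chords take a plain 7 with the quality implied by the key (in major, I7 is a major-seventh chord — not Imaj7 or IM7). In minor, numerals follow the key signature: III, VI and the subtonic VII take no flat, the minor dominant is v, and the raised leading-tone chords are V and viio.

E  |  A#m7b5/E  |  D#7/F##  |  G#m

VI - iiø43 - V65 - i

E has root E, degree 6 in G# minor, so VI.
A#m7b5/E: root A# is the supertonic; half-diminished seventh chord there is iiø43.
D#7/F##: root D# is the dominant; dominant seventh chord there is V65.
G#m has root G#, degree 1 in G# minor, so i.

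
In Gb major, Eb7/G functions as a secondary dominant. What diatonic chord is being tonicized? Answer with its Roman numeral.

ii

The chord is a dominant seventh chord on Eb.
A dominant resolves down a perfect fifth: Eb → Ab. In Gb major, Ab is scale degree 2, i.e. ii.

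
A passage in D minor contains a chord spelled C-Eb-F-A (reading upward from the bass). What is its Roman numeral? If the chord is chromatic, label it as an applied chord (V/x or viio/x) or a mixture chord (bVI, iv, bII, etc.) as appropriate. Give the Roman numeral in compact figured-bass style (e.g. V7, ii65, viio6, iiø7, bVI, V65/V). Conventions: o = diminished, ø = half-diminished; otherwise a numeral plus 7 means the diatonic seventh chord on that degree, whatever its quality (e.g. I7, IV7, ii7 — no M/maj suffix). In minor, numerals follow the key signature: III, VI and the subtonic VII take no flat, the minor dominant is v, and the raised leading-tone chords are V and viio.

Stacked in thirds the chord is F-A-C-Eb: a dominant seventh chord on F.
F is not a diatonic chord root with this quality in D minor, but it lies a perfect fifth above Bb (VI), so the chord functions as an applied dominant of VI.
With C in the bass the chord is in second inversion, so the figured bass is 43.

V43/VI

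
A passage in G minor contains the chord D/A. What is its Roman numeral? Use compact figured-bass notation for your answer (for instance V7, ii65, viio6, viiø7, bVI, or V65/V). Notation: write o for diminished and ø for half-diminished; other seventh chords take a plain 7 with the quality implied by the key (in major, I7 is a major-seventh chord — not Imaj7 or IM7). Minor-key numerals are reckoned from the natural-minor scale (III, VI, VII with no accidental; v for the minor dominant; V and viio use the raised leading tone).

V64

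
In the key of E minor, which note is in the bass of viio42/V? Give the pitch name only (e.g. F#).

G

The applied chord viio42/V is rooted on A#: A#-C#-E-G.
The figure 42 means third inversion — the seventh is in the bass.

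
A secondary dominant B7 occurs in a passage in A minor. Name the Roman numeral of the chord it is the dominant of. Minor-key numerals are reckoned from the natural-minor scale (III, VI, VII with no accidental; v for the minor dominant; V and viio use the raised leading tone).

V

The chord is a dominant seventh chord on B.
A dominant resolves down a perfect fifth: B → E. In A minor, E is scale degree 5, i.e. V.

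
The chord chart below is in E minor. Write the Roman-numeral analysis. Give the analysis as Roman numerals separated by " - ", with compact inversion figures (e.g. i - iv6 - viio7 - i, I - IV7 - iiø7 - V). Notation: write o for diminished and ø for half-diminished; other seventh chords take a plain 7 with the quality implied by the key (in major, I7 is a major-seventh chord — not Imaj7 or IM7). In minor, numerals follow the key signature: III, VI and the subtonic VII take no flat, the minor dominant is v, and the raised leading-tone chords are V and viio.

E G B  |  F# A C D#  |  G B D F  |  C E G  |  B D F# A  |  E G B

i - viio65 - V7/VI - VI - v7 - i

E-G-B: root E is the tonic; minor triad there is i.
F#-A-C-D#: fully diminished seventh chord on D# = scale degree 7 → viio65.
G-B-D-F: chromatic; G is V of VI, so V7/VI.
C-E-G: major triad on C = scale degree 6 → VI.
B-D-F#-A: root B is the dominant; minor seventh chord there is v7.
E-G-B has root E, degree 1 in E minor, so i.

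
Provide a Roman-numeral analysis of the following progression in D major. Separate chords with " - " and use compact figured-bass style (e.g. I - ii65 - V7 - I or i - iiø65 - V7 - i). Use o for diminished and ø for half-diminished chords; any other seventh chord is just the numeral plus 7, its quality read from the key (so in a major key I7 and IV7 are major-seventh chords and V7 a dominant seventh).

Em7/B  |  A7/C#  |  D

Em7/B: minor seventh chord on E = scale degree 2 → ii43.
A7/C#: dominant seventh chord on A = scale degree 5 → V65.
D: major triad on D = scale degree 1 → I.

ii43 - V65 - I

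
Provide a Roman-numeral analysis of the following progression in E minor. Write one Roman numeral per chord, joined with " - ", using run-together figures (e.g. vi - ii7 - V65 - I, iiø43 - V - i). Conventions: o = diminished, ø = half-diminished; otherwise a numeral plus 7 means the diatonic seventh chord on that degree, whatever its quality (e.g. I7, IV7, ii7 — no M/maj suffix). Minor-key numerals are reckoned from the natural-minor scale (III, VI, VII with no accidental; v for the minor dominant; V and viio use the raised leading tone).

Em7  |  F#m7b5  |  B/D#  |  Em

Em7: minor seventh chord on E = scale degree 1 → i7.
F#m7b5: root F# is the supertonic; half-diminished seventh chord there is iiø7.
B/D#: major triad on B = scale degree 5 → V6.
Em: minor triad on E = scale degree 1 → i.

i7 - iiø7 - V6 - i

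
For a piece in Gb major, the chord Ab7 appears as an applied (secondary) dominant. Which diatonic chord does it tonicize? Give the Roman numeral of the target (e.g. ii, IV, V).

The chord is a dominant seventh chord on Ab.
A dominant resolves down a perfect fifth: Ab → Db. In Gb major, Db is scale degree 5, i.e. V.

V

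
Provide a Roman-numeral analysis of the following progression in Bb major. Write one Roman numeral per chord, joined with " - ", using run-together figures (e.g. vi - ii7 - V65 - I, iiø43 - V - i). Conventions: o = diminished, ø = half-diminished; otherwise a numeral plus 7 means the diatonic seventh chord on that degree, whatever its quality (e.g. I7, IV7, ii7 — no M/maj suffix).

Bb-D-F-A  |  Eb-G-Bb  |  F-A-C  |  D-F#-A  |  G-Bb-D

Bb-D-F-A: root Bb is the tonic; major seventh chord there is I7.
Eb-G-Bb: major triad on Eb = scale degree 4 → IV.
F-A-C: root F is the dominant; major triad there is V.
D-F#-A: chromatic; D is V of vi, so V/vi.
G-Bb-D: root G is the submediant; minor triad there is vi.

I7 - IV - V - V/vi - vi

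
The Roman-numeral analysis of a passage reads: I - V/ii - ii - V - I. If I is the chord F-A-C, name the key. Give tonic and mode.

F major

I is given as F-A-C — a major triad with root F.
If F is scale degree 1 and the mode makes that degree carry a major triad, the tonic is F and the mode is major.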